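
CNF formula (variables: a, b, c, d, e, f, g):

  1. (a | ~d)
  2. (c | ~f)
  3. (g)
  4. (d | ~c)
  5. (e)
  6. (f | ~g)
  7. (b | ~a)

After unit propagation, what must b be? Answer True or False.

True

Unit clause (g) sets g = True.
Unit clause (e) sets e = True.
In (f | ~g), ~g is now false; f must hold, so f = True.
(~f | c) with f = True leaves only c, so c = True.
In (~c | d), ~c is now false; d must hold, so d = True.
(~d | a) with d = True leaves only a, so a = True.
In (b | ~a), ~a is now false; b must hold, so b = True.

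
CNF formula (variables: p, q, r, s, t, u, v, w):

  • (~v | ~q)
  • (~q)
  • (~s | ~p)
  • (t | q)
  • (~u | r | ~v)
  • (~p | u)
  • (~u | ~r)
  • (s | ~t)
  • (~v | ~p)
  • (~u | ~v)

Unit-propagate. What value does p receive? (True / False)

False

(~q) stands alone — q = False.
From (q | t) and q = False: t = True.
From (~t | s) and t = True: s = True.
In (~s | ~p), ~s is now false; ~p must hold, so p = False.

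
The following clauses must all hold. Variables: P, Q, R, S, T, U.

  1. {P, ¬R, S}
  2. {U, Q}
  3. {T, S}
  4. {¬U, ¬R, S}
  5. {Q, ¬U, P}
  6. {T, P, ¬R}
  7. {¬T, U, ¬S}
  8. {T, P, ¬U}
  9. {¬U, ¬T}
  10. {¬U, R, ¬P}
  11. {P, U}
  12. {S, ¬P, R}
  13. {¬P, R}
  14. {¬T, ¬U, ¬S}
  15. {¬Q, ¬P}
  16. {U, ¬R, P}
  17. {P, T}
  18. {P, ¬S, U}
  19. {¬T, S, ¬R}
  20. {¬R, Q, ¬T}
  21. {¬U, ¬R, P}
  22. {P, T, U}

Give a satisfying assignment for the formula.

P = T, Q = F, R = T, S = T, T = F, U = T

Branch on P: take P = True.
  then R is forced to True.
  then Q is forced to False.
  then U is forced to True.
  then S is forced to True.
  then T is forced to False.
Every clause has at least one true literal under this assignment.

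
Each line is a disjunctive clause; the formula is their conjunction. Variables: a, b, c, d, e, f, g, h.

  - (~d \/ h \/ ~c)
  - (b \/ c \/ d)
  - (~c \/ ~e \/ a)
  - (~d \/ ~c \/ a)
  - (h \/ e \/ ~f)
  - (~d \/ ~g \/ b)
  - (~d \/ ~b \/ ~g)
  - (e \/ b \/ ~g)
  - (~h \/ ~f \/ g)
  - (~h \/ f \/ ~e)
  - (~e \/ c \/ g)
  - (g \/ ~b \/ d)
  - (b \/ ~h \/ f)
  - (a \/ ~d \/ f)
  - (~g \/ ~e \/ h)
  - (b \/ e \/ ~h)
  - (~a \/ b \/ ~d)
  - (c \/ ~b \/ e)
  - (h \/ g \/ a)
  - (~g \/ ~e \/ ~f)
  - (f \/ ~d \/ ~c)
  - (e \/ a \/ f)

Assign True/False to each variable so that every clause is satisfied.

a=T  b=T  c=T  d=F  e=F  f=T  g=T  h=T

Branch on a: take a = True.
The remaining clauses are satisfied by b = True, c = True, d = False, e = False, f = True, g = True, h = True.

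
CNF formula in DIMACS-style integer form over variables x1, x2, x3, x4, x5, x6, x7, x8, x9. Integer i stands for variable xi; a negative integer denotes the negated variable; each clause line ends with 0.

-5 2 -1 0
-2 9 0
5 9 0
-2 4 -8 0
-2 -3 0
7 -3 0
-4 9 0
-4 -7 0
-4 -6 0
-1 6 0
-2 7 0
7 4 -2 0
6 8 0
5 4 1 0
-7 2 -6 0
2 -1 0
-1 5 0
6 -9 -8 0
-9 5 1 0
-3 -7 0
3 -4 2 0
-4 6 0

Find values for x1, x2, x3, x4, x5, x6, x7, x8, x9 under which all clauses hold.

Branch on x1: take x1 = False.
Set x2 = True and propagate.
  then x9 is forced to True.
  then x3 is forced to False.
  then x7 is forced to True.
  then x4 is forced to False.
  then x8 is forced to False.
  then x6 is forced to True.
  then x5 is forced to True.
Every clause has at least one true literal under this assignment.

x1 = False, x2 = True, x3 = False, x4 = False, x5 = True, x6 = True, x7 = True, x8 = False, x9 = True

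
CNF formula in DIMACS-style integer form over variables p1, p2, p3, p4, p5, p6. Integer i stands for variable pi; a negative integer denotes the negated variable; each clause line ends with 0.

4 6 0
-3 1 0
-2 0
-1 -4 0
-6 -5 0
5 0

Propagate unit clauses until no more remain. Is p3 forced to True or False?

False

Unit clause (¬p2) sets p2 = False.
(p5) is a unit clause: p5 = True.
(¬p5 ∨ ¬p6) with p5 = True leaves only ¬p6, so p6 = False.
(p6 ∨ p4): since p6 = False, the clause reduces to (p4). p4 = True.
From (¬p4 ∨ ¬p1) and p4 = True: p1 = False.
In (¬p3 ∨ p1), p1 is now false; ¬p3 must hold, so p3 = False.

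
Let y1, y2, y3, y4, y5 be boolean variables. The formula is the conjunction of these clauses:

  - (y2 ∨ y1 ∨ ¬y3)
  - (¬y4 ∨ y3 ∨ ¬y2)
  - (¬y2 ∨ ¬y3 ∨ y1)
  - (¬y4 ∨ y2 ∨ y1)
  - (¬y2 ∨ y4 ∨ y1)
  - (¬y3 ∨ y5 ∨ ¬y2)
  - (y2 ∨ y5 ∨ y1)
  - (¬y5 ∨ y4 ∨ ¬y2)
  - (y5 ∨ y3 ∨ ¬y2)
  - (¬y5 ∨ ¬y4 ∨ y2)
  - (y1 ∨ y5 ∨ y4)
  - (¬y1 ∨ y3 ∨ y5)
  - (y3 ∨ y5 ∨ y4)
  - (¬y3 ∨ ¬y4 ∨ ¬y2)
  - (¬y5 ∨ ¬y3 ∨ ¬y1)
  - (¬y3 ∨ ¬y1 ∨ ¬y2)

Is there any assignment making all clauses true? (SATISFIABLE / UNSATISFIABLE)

Try y1 = True.
Try y2 = False.
Set y3 = True and propagate.
  then y5 is forced to False.
y4 is now unconstrained; take y4 = True.
So y1=T, y2=F, y3=T, y4=T, y5=F is a satisfying assignment.

SATISFIABLE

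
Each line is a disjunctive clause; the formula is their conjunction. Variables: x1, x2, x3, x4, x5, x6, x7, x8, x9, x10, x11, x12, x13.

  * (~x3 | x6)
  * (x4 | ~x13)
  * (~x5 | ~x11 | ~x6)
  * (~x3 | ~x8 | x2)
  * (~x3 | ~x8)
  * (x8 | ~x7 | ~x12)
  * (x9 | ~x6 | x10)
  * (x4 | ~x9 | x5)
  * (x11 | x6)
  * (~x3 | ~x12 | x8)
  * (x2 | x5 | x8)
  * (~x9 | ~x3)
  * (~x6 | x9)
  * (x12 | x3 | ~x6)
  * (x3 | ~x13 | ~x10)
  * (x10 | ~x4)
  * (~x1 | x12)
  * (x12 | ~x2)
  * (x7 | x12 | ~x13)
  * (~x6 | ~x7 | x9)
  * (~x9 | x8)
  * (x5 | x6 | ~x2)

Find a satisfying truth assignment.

x1 = T, x2 = F, x3 = F, x4 = F, x5 = T, x6 = T, x7 = T, x8 = T, x9 = T, x10 = T, x11 = F, x12 = T, x13 = F

Check each clause:
  1. (x6 | ~x3) — ~x3 is true.
  2. (~x13 | x4) — ~x13 is true.
  3. (~x5 | ~x6 | ~x11) — ~x11 is true.
  4. (~x8 | ~x3 | x2) — ~x3 is true.
  5. (~x3 | ~x8) — ~x3 is true.
  6. (x8 | ~x12 | ~x7) — x8 is true.
  7. (x10 | x9 | ~x6) — x9 is true.
  8. (~x9 | x5 | x4) — x5 is true.
  9. (x11 | x6) — x6 is true.
  10. (x8 | ~x3 | ~x12) — x8 is true.
  11. (x5 | x8 | x2) — x8 is true.
  12. (~x3 | ~x9) — ~x3 is true.
  13. (~x6 | x9) — x9 is true.
  14. (~x6 | x3 | x12) — x12 is true.
  15. (~x10 | x3 | ~x13) — ~x13 is true.
  16. (~x4 | x10) — x10 is true.
  17. (~x1 | x12) — x12 is true.
  18. (x12 | ~x2) — x12 is true.
  19. (~x13 | x12 | x7) — ~x13 is true.
  20. (x9 | ~x6 | ~x7) — x9 is true.
  21. (x8 | ~x9) — x8 is true.
  22. (~x2 | x6 | x5) — x5 is true.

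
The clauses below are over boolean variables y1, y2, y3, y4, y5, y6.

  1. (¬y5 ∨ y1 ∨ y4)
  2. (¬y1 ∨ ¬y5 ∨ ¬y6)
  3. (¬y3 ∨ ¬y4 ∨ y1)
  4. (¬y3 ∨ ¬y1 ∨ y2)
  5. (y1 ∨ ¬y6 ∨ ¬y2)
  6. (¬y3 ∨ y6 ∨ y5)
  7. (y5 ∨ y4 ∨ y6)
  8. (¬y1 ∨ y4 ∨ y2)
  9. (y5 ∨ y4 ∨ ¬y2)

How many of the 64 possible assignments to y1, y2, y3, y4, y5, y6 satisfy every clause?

Case analysis on y1 and y4:
  y1=1, y4=1: 8 of the 16 assignments to (y2,y3,y5,y6) work.
  y1=1, y4=0: remaining (y2,y3,y5,y6) ∈ {(1,0,1,0); (1,1,1,0)} — 2.
  y1=0, y4=1: y5 free; 3 ways for (y2,y3,y6) × 2^1 = 6.
  y1=0, y4=0: remaining (y2,y3,y5,y6) ∈ {(0,0,0,1); (0,1,0,1)} — 2.
Total: 8 + 2 + 6 + 2 = 18.

18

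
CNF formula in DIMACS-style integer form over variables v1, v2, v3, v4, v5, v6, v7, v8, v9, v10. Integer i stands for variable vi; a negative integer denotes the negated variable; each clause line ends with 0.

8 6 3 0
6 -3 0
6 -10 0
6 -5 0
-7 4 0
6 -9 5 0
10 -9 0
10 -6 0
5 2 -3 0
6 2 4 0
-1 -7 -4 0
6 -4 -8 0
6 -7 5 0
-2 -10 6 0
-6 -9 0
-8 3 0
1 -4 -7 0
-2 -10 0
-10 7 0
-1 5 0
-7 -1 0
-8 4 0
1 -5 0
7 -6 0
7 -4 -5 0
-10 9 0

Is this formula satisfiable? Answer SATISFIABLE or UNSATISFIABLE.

UNSATISFIABLE

v6 = True:
  propagation gives v10=True, v9=False; an empty clause results — contradiction.
v6 = False:
  propagation gives v3=False, v8=True; an empty clause results — contradiction.
Every branch closes, so no satisfying assignment exists.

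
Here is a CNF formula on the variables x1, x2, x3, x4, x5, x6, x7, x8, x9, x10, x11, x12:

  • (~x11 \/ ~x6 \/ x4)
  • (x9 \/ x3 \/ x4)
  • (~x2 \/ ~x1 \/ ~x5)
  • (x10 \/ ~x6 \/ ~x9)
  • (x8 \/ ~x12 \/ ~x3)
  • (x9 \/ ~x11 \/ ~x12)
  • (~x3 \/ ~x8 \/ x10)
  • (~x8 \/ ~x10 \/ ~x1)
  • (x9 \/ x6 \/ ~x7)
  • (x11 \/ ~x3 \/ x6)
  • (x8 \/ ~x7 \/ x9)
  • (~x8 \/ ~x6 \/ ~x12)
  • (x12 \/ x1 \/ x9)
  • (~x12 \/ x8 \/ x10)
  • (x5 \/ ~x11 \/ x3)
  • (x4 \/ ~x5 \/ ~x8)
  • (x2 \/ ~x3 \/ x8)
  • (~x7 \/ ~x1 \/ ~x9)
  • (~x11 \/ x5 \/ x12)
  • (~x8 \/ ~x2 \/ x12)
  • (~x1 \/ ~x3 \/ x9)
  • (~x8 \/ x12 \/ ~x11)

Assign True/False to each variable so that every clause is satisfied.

x1 = 1, x2 = 0, x3 = 0, x4 = 0, x5 = 0, x6 = 1, x7 = 0, x8 = 0, x9 = 1, x10 = 1, x11 = 0, x12 = 1

x7 occurs only negated in the remaining clauses — set x7 = False.
Try x1 = True.
Branch on x2: take x2 = False.
The remaining clauses are satisfied by x3 = False, x4 = False, x5 = False, x6 = True, x8 = False, x9 = True, x10 = True, x11 = False, x12 = True.
Every clause has at least one true literal under this assignment.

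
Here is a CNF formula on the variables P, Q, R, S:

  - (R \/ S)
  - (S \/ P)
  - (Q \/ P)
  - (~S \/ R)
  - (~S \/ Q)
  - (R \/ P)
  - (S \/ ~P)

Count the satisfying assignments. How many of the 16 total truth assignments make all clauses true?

2

The models are:
  P=F Q=T R=T S=T
  P=T Q=T R=T S=T
Count: 2.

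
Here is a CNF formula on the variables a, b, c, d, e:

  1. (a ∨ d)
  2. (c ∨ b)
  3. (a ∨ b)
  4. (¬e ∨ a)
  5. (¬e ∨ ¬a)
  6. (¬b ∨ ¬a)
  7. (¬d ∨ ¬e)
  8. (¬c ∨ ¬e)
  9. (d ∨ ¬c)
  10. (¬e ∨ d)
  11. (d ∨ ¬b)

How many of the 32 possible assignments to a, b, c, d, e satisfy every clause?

3

Satisfying assignments:
  a=0 b=1 c=0 d=1 e=0
  a=0 b=1 c=1 d=1 e=0
  a=1 b=0 c=1 d=1 e=0
Count: 3.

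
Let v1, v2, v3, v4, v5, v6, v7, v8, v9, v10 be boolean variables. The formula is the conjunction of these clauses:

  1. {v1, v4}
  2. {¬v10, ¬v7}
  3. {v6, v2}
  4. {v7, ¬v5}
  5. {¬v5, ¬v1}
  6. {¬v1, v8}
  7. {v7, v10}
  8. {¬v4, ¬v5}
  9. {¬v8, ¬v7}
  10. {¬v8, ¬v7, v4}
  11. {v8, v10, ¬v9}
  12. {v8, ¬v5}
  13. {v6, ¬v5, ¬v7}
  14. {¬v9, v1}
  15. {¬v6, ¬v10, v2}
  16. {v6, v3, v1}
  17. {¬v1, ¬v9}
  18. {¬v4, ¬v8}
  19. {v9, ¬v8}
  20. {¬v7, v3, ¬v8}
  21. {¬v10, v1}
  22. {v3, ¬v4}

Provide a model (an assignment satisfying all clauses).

v1=0, v2=1, v3=1, v4=1, v5=0, v6=1, v7=1, v8=0, v9=0, v10=0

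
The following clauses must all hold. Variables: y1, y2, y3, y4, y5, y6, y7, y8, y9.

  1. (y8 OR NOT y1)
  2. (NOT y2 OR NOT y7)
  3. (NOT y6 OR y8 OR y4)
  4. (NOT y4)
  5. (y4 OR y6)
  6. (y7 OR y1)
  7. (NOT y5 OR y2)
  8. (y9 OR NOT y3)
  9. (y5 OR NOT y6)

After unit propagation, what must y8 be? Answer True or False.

True

(NOT y4) stands alone — y4 = False.
(y6 OR y4): since y4 = False, the clause reduces to (y6). y6 = True.
In (NOT y6 OR y8 OR y4), NOT y6, y4 are now false; y8 must hold, so y8 = True.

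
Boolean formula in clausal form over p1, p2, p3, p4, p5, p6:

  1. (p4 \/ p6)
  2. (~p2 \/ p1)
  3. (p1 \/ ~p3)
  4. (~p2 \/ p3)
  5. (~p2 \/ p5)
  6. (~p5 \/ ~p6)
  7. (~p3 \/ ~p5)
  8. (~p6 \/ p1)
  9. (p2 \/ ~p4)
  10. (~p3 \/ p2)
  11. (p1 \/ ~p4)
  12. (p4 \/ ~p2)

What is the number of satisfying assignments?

Satisfying assignments:
  p1=1 p2=0 p3=0 p4=0 p5=0 p6=1
Count: 1.

1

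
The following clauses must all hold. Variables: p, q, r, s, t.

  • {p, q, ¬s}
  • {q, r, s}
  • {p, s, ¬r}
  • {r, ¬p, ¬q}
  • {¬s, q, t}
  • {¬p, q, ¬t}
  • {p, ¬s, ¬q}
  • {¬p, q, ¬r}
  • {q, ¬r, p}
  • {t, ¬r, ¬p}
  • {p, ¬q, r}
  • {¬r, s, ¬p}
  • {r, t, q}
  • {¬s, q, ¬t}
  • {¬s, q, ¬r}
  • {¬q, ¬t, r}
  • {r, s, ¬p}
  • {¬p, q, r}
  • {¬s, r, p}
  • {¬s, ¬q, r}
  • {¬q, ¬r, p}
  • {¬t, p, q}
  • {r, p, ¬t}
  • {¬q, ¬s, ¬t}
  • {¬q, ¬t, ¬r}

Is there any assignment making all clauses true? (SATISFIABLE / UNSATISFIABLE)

UNSATISFIABLE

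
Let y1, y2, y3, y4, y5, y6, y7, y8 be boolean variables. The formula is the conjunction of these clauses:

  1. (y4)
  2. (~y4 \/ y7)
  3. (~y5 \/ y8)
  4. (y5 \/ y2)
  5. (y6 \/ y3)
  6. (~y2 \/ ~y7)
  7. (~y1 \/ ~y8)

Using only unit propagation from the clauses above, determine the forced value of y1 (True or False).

False

(y4) is a unit clause: y4 = True.
In (y7 \/ ~y4), ~y4 is now false; y7 must hold, so y7 = True.
In (~y7 \/ ~y2), ~y7 is now false; ~y2 must hold, so y2 = False.
(y2 \/ y5) with y2 = False leaves only y5, so y5 = True.
In (~y5 \/ y8), ~y5 is now false; y8 must hold, so y8 = True.
From (~y8 \/ ~y1) and y8 = True: y1 = False.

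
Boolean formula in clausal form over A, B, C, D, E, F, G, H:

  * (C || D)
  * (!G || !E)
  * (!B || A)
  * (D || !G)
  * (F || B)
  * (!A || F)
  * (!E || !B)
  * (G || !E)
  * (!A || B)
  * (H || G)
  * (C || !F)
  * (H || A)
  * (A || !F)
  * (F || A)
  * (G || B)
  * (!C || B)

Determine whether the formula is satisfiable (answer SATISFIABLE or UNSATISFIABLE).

Pure literal: D appears only positively; assign D = True.
E occurs only negated in the remaining clauses — set E = False.
Branch on A: take A = True.
  then F is forced to True.
  then B is forced to True.
  then C is forced to True.
For the remaining variables, G = True, H = True works.
So A = T, B = T, C = T, D = T, E = F, F = T, G = T, H = T is a satisfying assignment.

SATISFIABLE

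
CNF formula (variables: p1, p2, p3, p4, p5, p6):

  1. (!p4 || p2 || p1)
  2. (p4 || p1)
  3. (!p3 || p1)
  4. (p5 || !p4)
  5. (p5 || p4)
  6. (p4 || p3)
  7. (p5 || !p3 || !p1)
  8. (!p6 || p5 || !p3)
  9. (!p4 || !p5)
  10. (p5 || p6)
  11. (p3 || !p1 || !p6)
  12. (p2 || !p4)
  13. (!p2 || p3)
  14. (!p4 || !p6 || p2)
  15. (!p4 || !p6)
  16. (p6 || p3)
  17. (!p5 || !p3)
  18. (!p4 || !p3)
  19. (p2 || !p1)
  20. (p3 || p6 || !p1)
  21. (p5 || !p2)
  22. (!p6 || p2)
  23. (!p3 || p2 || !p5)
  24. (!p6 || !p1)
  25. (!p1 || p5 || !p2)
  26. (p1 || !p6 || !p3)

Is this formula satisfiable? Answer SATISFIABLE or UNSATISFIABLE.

p3 = True:
  propagation gives p1=True, p5=True; an empty clause results — contradiction.
p3 = False:
  propagation gives p4=True, p5=True; an empty clause results — contradiction.
Every branch closes, so no satisfying assignment exists.

UNSATISFIABLE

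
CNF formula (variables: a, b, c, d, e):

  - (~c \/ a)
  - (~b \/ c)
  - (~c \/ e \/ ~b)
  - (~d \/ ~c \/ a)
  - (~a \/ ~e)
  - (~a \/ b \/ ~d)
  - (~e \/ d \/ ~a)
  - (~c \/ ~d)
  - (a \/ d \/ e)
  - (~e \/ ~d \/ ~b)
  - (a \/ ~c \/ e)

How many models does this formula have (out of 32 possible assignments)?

Satisfying assignments:
  a=F b=F c=F d=F e=T
  a=F b=F c=F d=T e=F
  a=F b=F c=F d=T e=T
  a=T b=F c=F d=F e=F
  a=T b=F c=T d=F e=F
Count: 5.

5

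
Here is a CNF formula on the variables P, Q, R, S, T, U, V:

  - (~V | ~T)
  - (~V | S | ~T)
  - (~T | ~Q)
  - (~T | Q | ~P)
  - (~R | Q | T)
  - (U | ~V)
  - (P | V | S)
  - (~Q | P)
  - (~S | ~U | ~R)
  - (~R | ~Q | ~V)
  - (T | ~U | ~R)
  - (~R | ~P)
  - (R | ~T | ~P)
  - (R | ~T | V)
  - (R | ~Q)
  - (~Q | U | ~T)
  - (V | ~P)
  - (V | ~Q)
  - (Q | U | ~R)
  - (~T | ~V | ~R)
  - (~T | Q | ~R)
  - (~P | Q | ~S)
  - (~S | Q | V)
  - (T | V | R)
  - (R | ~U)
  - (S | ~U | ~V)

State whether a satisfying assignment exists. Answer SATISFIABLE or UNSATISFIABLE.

UNSATISFIABLE

R = True:
  propagation gives P=False, Q=False, T=True; an empty clause results — contradiction.
R = False:
  propagation gives Q=False, U=False, V=False, T=False; an empty clause results — contradiction.
Every branch closes, so no satisfying assignment exists.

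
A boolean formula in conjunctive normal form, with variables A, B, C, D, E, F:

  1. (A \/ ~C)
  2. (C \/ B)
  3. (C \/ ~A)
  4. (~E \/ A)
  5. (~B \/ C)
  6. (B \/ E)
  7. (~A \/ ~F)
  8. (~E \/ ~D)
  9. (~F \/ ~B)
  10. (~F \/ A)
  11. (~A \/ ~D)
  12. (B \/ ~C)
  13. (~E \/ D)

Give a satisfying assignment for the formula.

A=T, B=T, C=T, D=F, E=F, F=F

Check each clause:
  1. (~C \/ A) — A is true.
  2. (B \/ C) — B is true.
  3. (C \/ ~A) — C is true.
  4. (~E \/ A) — A is true.
  5. (~B \/ C) — C is true.
  6. (E \/ B) — B is true.
  7. (~A \/ ~F) — ~F is true.
  8. (~E \/ ~D) — ~E is true.
  9. (~B \/ ~F) — ~F is true.
  10. (~F \/ A) — A is true.
  11. (~D \/ ~A) — ~D is true.
  12. (B \/ ~C) — B is true.
  13. (~E \/ D) — ~E is true.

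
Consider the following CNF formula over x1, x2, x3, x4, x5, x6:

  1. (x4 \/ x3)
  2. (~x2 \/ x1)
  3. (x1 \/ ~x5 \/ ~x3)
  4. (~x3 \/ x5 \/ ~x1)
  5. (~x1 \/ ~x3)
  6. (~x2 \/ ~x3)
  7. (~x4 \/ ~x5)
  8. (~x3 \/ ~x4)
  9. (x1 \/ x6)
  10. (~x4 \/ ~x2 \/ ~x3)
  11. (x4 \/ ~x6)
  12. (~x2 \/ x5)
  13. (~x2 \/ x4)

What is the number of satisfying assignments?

Satisfying assignments:
  x1=0 x2=0 x3=0 x4=1 x5=0 x6=1
  x1=1 x2=0 x3=0 x4=1 x5=0 x6=0
  x1=1 x2=0 x3=0 x4=1 x5=0 x6=1
That's 3 in total.

3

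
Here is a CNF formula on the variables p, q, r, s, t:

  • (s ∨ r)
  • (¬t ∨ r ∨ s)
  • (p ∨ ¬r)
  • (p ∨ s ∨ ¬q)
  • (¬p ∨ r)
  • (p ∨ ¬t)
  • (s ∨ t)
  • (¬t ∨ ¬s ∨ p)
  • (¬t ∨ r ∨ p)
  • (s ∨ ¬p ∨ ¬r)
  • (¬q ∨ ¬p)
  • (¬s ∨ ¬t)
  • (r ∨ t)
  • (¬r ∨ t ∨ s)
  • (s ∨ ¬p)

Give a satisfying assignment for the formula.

p=T, q=F, r=T, s=T, t=F

Pure literal: q appears only negated; assign q = False.
Try p = True.
  then r is forced to True.
  then s is forced to True.
  then t is forced to False.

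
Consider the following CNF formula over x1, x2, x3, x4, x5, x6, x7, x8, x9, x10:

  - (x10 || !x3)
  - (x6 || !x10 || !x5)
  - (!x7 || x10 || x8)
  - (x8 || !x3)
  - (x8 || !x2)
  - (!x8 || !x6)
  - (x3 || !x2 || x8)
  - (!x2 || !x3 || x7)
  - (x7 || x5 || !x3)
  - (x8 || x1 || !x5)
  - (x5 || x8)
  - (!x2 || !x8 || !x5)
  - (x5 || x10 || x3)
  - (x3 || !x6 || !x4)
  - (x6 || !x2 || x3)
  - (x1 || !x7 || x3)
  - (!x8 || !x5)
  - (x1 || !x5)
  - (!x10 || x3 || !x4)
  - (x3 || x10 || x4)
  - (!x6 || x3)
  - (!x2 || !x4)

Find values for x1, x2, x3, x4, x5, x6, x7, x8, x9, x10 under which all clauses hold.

x1=T, x2=T, x3=T, x4=F, x5=F, x6=F, x7=T, x8=T, x9=F, x10=T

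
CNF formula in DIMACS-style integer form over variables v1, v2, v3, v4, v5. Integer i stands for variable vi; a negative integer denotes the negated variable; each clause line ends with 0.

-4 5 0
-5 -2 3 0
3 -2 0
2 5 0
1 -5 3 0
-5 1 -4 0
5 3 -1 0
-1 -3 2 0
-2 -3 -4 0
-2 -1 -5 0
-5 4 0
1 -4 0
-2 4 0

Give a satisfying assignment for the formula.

v1=T, v2=F, v3=F, v4=T, v5=T

Check each clause:
  1. (v5 ∨ ¬v4) — v5 is true.
  2. (¬v2 ∨ v3 ∨ ¬v5) — ¬v2 is true.
  3. (¬v2 ∨ v3) — ¬v2 is true.
  4. (v2 ∨ v5) — v5 is true.
  5. (v3 ∨ ¬v5 ∨ v1) — v1 is true.
  6. (¬v4 ∨ ¬v5 ∨ v1) — v1 is true.
  7. (v5 ∨ ¬v1 ∨ v3) — v5 is true.
  8. (v2 ∨ ¬v1 ∨ ¬v3) — ¬v3 is true.
  9. (¬v4 ∨ ¬v2 ∨ ¬v3) — ¬v3 is true.
  10. (¬v5 ∨ ¬v2 ∨ ¬v1) — ¬v2 is true.
  11. (v4 ∨ ¬v5) — v4 is true.
  12. (¬v4 ∨ v1) — v1 is true.
  13. (¬v2 ∨ v4) — v4 is true.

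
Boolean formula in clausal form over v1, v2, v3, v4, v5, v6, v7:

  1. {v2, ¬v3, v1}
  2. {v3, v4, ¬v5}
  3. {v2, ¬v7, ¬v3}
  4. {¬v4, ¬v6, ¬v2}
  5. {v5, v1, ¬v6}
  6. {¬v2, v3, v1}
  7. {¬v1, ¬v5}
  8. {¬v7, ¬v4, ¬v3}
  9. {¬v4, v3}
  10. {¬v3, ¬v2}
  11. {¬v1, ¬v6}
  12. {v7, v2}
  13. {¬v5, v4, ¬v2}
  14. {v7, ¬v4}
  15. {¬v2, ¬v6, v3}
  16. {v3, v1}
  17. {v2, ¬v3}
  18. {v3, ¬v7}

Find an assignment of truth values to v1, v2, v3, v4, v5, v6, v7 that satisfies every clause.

v1 = T, v2 = T, v3 = F, v4 = F, v5 = F, v6 = F, v7 = F

Check each clause:
  1. {¬v3, v1, v2} — v1 is true.
  2. {¬v5, v4, v3} — ¬v5 is true.
  3. {¬v3, ¬v7, v2} — ¬v7 is true.
  4. {¬v6, ¬v2, ¬v4} — ¬v6 is true.
  5. {¬v6, v1, v5} — v1 is true.
  6. {v1, ¬v2, v3} — v1 is true.
  7. {¬v1, ¬v5} — ¬v5 is true.
  8. {¬v4, ¬v3, ¬v7} — ¬v7 is true.
  9. {¬v4, v3} — ¬v4 is true.
  10. {¬v2, ¬v3} — ¬v3 is true.
  11. {¬v6, ¬v1} — ¬v6 is true.
  12. {v7, v2} — v2 is true.
  13. {¬v2, v4, ¬v5} — ¬v5 is true.
  14. {v7, ¬v4} — ¬v4 is true.
  15. {¬v2, v3, ¬v6} — ¬v6 is true.
  16. {v1, v3} — v1 is true.
  17. {v2, ¬v3} — v2 is true.
  18. {¬v7, v3} — ¬v7 is true.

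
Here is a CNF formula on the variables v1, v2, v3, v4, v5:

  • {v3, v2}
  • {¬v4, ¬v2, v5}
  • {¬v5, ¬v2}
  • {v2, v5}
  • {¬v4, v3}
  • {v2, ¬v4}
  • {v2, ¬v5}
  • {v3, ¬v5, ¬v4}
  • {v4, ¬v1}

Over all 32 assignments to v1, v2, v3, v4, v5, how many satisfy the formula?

2

The models are:
  v1=0 v2=1 v3=0 v4=0 v5=0
  v1=0 v2=1 v3=1 v4=0 v5=0
That's 2 in total.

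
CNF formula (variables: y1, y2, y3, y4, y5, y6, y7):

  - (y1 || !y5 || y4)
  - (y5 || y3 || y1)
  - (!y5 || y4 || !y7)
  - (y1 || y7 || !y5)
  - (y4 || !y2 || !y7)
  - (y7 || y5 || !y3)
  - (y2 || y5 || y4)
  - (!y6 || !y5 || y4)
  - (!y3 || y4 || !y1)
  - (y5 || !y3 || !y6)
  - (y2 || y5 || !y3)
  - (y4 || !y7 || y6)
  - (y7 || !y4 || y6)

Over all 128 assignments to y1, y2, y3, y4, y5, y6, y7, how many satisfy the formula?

Split on y5, then y4.
  y5=T, y4=T: y2, y3 free; 5 ways for (y1,y6,y7) × 2^2 = 20.
  y5=T, y4=F: remaining (y1,y2,y3,y6,y7) ∈ {(T,F,F,F,F); (T,T,F,F,F)} — 2.
  y5=F, y4=T: 8 of the 32 assignments to (y1,y2,y3,y6,y7) work.
  y5=F, y4=F: remaining (y1,y2,y3,y6,y7) ∈ {(T,T,F,F,F); (T,T,F,T,F)} — 2.
Total: 20 + 2 + 8 + 2 = 32.

32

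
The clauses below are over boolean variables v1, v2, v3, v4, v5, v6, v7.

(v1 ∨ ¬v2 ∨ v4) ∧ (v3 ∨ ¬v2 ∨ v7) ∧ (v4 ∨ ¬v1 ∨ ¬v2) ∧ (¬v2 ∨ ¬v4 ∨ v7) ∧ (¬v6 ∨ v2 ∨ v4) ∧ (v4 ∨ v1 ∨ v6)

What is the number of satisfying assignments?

56

Split on v2, then v4.
  v2=T, v4=T: forces v7=T; v1, v3, v5, v6 free → 2^4 = 16.
  v2=T, v4=F: a clause becomes empty — 0.
  v2=F, v4=T: v1, v3, v5, v6, v7 free → 2^5 = 32.
  v2=F, v4=F: forces v1=T; v6=F; v3, v5, v7 free → 2^3 = 8.
Total: 16 + 0 + 32 + 8 = 56.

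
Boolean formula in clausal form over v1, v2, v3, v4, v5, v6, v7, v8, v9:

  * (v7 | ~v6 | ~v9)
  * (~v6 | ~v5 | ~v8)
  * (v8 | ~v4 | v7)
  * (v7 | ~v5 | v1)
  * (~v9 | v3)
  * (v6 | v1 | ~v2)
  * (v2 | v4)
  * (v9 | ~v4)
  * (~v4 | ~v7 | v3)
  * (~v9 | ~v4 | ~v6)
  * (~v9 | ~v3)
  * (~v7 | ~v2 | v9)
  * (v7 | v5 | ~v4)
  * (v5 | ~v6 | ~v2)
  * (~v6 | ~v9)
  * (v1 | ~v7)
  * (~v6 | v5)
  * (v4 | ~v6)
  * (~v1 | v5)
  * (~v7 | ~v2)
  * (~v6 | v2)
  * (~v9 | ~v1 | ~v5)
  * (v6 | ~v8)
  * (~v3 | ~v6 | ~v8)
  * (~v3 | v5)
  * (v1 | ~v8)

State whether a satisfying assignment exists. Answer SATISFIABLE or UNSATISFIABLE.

Set v1 = True and propagate.
  then v5 is forced to True.
  then v9 is forced to False.
  then v4 is forced to False.
  then v2 is forced to True.
  then v7 is forced to False.
  then v6 is forced to False.
  then v8 is forced to False.
v3 is now unconstrained; take v3 = True.
Every clause has at least one true literal under this assignment.
So v1 = True, v2 = True, v3 = True, v4 = False, v5 = True, v6 = False, v7 = False, v8 = False, v9 = False is a satisfying assignment.

SATISFIABLE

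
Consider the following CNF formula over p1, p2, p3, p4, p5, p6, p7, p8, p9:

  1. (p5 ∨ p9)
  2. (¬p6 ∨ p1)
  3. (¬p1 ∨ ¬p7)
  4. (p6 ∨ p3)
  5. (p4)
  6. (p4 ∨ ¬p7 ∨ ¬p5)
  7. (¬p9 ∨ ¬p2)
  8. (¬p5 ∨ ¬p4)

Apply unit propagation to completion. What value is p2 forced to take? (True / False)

False

(p4) is a unit clause: p4 = True.
(¬p5 ∨ ¬p4) with p4 = True leaves only ¬p5, so p5 = False.
From (p5 ∨ p9) and p5 = False: p9 = True.
(¬p9 ∨ ¬p2): since p9 = True, the clause reduces to (¬p2). p2 = False.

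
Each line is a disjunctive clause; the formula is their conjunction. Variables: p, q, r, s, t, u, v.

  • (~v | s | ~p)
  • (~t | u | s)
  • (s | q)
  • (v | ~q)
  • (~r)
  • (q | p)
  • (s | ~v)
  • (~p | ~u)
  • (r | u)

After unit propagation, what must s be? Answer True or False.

(~r) is a unit clause: r = False.
In (u | r), r is now false; u must hold, so u = True.
In (~p | ~u), ~u is now false; ~p must hold, so p = False.
From (q | p) and p = False: q = True.
From (~q | v) and q = True: v = True.
In (s | ~v), ~v is now false; s must hold, so s = True.

True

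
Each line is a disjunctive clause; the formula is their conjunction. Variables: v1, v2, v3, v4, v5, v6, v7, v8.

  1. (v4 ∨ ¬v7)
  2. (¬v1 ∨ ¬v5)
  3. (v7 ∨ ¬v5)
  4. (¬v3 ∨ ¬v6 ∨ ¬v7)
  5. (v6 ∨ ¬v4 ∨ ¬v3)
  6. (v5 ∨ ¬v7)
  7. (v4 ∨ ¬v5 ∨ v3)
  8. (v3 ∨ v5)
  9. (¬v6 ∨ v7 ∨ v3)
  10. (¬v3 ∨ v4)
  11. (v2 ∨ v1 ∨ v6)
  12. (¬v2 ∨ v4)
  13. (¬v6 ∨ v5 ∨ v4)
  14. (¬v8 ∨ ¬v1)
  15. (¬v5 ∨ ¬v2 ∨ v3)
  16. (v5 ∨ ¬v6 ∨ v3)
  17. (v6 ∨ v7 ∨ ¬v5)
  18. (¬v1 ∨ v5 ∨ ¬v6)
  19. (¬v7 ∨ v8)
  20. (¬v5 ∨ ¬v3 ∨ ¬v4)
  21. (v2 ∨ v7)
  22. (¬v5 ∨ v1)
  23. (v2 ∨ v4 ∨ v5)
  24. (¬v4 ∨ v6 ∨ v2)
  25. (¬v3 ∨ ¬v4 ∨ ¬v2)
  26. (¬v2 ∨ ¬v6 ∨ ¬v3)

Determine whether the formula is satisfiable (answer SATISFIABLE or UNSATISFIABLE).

UNSATISFIABLE

v5 = True:
  propagation gives v1=False; an empty clause results — contradiction.
v5 = False:
  propagation gives v7=False, v3=True, v4=True, v6=True; an empty clause results — contradiction.
Every branch closes, so no satisfying assignment exists.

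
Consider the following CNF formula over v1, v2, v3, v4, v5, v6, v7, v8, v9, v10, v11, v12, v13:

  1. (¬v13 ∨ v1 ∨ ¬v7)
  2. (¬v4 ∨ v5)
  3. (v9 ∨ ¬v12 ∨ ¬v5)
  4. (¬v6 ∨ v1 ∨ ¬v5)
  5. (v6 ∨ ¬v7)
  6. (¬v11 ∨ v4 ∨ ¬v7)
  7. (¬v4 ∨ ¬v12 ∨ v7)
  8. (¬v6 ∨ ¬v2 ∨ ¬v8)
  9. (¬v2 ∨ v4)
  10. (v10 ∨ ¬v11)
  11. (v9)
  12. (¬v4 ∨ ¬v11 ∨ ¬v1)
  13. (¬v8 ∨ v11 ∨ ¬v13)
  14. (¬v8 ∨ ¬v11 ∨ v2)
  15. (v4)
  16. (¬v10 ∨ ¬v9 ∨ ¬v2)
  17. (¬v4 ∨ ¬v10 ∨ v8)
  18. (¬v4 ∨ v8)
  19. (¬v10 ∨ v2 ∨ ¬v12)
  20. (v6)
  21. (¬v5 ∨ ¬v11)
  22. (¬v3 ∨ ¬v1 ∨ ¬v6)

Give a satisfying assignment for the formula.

(v9) is a unit clause, so v9 = True.
(v4) is a unit clause, so v4 = True.
The clause (v5) is unit: v5 must be True.
The clause (v8) is unit: v8 must be True.
The clause (v6) is unit: v6 must be True.
The clause (v1) is unit: v1 must be True.
(¬v2) is a unit clause, so v2 = False.
The clause (¬v11) is unit: v11 must be False.
The clause (¬v13) is unit: v13 must be False.
Unit propagation: (¬v3) forces v3 = False.
v10 occurs only negated in the remaining clauses — set v10 = False.
v12 occurs only negated in the remaining clauses — set v12 = False.
v7 is now unconstrained; take v7 = False.
Check each clause:
  1. (¬v7 ∨ ¬v13 ∨ v1) — v1 is true.
  2. (¬v4 ∨ v5) — v5 is true.
  3. (v9 ∨ ¬v12 ∨ ¬v5) — v9 is true.
  4. (¬v6 ∨ ¬v5 ∨ v1) — v1 is true.
  5. (¬v7 ∨ v6) — ¬v7 is true.
  6. (v4 ∨ ¬v11 ∨ ¬v7) — ¬v7 is true.
  7. (¬v12 ∨ ¬v4 ∨ v7) — ¬v12 is true.
  8. (¬v6 ∨ ¬v2 ∨ ¬v8) — ¬v2 is true.
  9. (v4 ∨ ¬v2) — v4 is true.
  10. (¬v11 ∨ v10) — ¬v11 is true.
  11. (v9) — v9 is true.
  12. (¬v4 ∨ ¬v11 ∨ ¬v1) — ¬v11 is true.
  13. (¬v8 ∨ ¬v13 ∨ v11) — ¬v13 is true.
  14. (¬v8 ∨ v2 ∨ ¬v11) — ¬v11 is true.
  15. (v4) — v4 is true.
  16. (¬v10 ∨ ¬v2 ∨ ¬v9) — ¬v2 is true.
  17. (¬v4 ∨ v8 ∨ ¬v10) — v8 is true.
  18. (v8 ∨ ¬v4) — v8 is true.
  19. (¬v10 ∨ v2 ∨ ¬v12) — ¬v12 is true.
  20. (v6) — v6 is true.
  21. (¬v11 ∨ ¬v5) — ¬v11 is true.
  22. (¬v6 ∨ ¬v3 ∨ ¬v1) — ¬v3 is true.

v1=True, v2=False, v3=False, v4=True, v5=True, v6=True, v7=False, v8=True, v9=True, v10=False, v11=False, v12=False, v13=False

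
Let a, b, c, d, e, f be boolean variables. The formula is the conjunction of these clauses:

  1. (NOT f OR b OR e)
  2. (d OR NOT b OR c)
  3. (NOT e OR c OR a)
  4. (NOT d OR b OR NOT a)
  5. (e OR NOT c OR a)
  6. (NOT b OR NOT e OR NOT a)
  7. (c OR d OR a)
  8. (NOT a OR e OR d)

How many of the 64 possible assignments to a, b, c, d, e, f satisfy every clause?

19

Case analysis on a and e:
  a=T, e=T: remaining (b,c,d,f) ∈ {(F,F,F,F); (F,F,F,T); (F,T,F,F); (F,T,F,T)} — 4.
  a=T, e=F: remaining (b,c,d,f) ∈ {(T,F,T,F); (T,F,T,T); (T,T,T,F); (T,T,T,T)} — 4.
  a=F, e=T: forces c=T; b, d, f free → 2^3 = 8.
  a=F, e=F: remaining (b,c,d,f) ∈ {(F,F,T,F); (T,F,T,F); (T,F,T,T)} — 3.
Total: 4 + 4 + 8 + 3 = 19.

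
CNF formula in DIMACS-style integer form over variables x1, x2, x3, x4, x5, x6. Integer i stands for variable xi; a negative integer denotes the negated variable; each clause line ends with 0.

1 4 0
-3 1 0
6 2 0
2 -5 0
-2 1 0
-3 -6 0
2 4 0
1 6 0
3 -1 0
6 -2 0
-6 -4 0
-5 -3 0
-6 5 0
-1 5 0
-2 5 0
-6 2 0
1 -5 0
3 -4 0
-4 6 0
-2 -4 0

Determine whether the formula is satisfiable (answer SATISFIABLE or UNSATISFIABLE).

UNSATISFIABLE

x2 = True:
  propagation gives x1=True, x3=True, x6=False; an empty clause results — contradiction.
x2 = False:
  propagation gives x6=True; an empty clause results — contradiction.
Every branch closes, so no satisfying assignment exists.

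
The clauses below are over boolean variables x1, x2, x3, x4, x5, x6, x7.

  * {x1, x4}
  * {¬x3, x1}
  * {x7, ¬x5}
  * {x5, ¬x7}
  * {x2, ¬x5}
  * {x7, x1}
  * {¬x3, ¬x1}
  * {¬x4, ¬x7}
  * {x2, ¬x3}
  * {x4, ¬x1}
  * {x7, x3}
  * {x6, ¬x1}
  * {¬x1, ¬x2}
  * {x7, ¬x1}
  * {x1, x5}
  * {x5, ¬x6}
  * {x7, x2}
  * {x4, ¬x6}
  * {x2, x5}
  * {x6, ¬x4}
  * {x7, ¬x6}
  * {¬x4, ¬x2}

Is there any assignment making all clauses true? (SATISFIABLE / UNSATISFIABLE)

UNSATISFIABLE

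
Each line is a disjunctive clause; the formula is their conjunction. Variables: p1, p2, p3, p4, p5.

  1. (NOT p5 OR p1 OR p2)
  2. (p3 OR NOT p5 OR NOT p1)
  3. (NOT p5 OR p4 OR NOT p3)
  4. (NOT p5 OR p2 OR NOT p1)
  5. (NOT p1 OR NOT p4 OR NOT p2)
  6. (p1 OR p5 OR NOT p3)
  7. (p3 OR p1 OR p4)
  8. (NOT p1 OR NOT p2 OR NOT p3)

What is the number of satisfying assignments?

9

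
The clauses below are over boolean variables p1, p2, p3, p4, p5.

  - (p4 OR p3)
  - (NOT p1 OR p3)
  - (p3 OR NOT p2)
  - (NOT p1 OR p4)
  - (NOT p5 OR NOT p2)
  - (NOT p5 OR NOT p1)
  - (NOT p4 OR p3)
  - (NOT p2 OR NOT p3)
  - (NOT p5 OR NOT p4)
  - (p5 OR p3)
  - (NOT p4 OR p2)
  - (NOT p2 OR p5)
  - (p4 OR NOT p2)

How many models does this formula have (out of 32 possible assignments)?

Satisfying assignments:
  p1=0 p2=0 p3=1 p4=0 p5=0
  p1=0 p2=0 p3=1 p4=0 p5=1
That's 2 in total.

2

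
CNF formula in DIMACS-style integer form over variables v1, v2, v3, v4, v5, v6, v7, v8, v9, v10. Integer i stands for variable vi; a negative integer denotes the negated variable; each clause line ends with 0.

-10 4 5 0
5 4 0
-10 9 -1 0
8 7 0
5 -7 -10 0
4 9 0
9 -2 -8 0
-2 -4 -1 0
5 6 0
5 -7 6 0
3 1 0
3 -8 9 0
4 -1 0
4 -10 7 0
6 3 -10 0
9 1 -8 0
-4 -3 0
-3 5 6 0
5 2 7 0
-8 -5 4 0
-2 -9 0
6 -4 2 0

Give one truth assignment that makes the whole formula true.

v1=True, v2=False, v3=False, v4=True, v5=True, v6=True, v7=True, v8=False, v9=True, v10=True

Check each clause:
  1. (v5 ∨ ¬v10 ∨ v4) — v4 is true.
  2. (v5 ∨ v4) — v4 is true.
  3. (v9 ∨ ¬v10 ∨ ¬v1) — v9 is true.
  4. (v7 ∨ v8) — v7 is true.
  5. (v5 ∨ ¬v10 ∨ ¬v7) — v5 is true.
  6. (v9 ∨ v4) — v9 is true.
  7. (¬v8 ∨ v9 ∨ ¬v2) — ¬v8 is true.
  8. (¬v2 ∨ ¬v1 ∨ ¬v4) — ¬v2 is true.
  9. (v6 ∨ v5) — v5 is true.
  10. (v6 ∨ v5 ∨ ¬v7) — v5 is true.
  11. (v3 ∨ v1) — v1 is true.
  12. (v9 ∨ ¬v8 ∨ v3) — ¬v8 is true.
  13. (¬v1 ∨ v4) — v4 is true.
  14. (¬v10 ∨ v7 ∨ v4) — v4 is true.
  15. (v6 ∨ v3 ∨ ¬v10) — v6 is true.
  16. (v1 ∨ v9 ∨ ¬v8) — ¬v8 is true.
  17. (¬v3 ∨ ¬v4) — ¬v3 is true.
  18. (v5 ∨ ¬v3 ∨ v6) — ¬v3 is true.
  19. (v7 ∨ v5 ∨ v2) — v5 is true.
  20. (¬v8 ∨ ¬v5 ∨ v4) — ¬v8 is true.
  21. (¬v2 ∨ ¬v9) — ¬v2 is true.
  22. (v6 ∨ v2 ∨ ¬v4) — v6 is true.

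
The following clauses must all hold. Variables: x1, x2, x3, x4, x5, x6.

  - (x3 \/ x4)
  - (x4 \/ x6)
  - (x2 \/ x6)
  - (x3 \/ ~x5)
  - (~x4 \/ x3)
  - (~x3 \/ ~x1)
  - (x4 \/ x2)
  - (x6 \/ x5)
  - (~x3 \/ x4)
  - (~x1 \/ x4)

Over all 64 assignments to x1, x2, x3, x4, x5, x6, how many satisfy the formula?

The models are:
  x1=0 x2=0 x3=1 x4=1 x5=0 x6=1
  x1=0 x2=0 x3=1 x4=1 x5=1 x6=1
  x1=0 x2=1 x3=1 x4=1 x5=0 x6=1
  x1=0 x2=1 x3=1 x4=1 x5=1 x6=0
  x1=0 x2=1 x3=1 x4=1 x5=1 x6=1
Count: 5.

5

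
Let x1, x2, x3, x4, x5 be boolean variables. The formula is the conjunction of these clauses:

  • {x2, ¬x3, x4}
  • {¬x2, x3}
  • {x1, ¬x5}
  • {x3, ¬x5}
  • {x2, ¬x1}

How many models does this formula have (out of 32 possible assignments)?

Split on x2, then x3.
  x2=T, x3=T: x4 free; 3 ways for (x1,x5) × 2^1 = 6.
  x2=T, x3=F: a clause becomes empty — 0.
  x2=F, x3=T: remaining (x1,x4,x5) ∈ {(F,T,F)} — 1.
  x2=F, x3=F: remaining (x1,x4,x5) ∈ {(F,F,F); (F,T,F)} — 2.
Total: 6 + 0 + 1 + 2 = 9.

9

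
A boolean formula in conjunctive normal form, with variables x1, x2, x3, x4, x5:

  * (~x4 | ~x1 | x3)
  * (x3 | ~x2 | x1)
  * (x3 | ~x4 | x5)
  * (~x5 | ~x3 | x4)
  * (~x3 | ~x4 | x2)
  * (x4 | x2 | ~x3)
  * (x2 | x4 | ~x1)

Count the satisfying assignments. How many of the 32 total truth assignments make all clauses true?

11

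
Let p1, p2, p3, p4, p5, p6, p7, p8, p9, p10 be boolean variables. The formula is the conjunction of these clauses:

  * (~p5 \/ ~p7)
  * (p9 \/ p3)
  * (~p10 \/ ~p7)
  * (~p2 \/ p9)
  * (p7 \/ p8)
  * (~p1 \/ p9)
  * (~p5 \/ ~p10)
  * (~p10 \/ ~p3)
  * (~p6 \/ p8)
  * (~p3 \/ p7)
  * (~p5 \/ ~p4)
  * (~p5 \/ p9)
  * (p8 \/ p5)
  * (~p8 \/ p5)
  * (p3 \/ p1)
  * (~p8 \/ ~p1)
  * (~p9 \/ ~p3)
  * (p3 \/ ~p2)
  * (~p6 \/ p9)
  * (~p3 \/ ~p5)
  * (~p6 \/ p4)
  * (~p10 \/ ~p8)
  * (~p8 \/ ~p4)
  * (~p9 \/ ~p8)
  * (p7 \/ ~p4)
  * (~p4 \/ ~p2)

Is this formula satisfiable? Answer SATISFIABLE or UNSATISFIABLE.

UNSATISFIABLE

p8 = True:
  propagation gives p5=True, p7=False, p10=False, p3=False; an empty clause results — contradiction.
p8 = False:
  propagation gives p7=True, p5=False; an empty clause results — contradiction.
Every branch closes, so no satisfying assignment exists.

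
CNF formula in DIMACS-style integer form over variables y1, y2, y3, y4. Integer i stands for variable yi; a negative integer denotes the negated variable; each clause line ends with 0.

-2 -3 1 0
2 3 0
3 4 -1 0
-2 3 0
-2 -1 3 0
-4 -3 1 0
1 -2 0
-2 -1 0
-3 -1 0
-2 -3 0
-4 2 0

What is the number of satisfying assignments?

Satisfying assignments:
  y1=F y2=F y3=T y4=F
That's 1 in total.

1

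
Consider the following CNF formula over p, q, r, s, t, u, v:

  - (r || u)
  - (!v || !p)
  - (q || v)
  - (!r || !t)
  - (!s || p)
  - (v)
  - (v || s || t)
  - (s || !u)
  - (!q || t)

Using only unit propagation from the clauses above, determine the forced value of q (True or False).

(v) stands alone — v = True.
From (!v || !p) and v = True: p = False.
From (!s || p) and p = False: s = False.
(!u || s): since s = False, the clause reduces to (!u). u = False.
(u || r) with u = False leaves only r, so r = True.
From (!r || !t) and r = True: t = False.
(t || !q) with t = False leaves only !q, so q = False.

False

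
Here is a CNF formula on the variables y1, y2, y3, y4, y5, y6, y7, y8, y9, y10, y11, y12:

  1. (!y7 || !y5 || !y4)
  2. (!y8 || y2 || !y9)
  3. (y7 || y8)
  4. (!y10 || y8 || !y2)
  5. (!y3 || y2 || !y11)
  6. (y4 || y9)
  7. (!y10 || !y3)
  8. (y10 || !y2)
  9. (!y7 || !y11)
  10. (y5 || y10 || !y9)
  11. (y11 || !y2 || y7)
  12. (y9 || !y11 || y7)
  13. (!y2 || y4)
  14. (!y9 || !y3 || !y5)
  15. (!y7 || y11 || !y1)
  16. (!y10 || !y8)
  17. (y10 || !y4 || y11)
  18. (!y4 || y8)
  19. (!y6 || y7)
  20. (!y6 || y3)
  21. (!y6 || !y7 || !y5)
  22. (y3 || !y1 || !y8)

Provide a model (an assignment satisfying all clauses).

Pure literal: y1 appears only negated; assign y1 = False.
y6 occurs only negated in the remaining clauses — set y6 = False.
Set y2 = False and propagate.
Branch on y3: take y3 = False.
For the remaining variables, y4 = False, y5 = True, y7 = True, y8 = False, y9 = True, y10 = False, y11 = False, y12 = False works.

y1 = False  y2 = False  y3 = False  y4 = False  y5 = True  y6 = False  y7 = True  y8 = False  y9 = True  y10 = False  y11 = False  y12 = False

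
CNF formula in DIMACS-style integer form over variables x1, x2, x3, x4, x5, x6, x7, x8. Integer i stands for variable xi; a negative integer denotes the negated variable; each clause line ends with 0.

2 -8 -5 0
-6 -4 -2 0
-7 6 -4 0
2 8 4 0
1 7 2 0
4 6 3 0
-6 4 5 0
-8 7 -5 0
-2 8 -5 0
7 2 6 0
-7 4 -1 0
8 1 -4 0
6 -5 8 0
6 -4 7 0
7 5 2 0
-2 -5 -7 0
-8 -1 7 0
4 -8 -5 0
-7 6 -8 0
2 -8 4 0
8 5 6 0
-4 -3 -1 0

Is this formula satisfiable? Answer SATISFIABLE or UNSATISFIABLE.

Set x1 = True and propagate.
Try x2 = False.
Set x3 = False and propagate.
The remaining clauses are satisfied by x4 = True, x5 = True, x6 = True, x7 = False, x8 = False.
Every clause has at least one true literal under this assignment.
So x1=T, x2=F, x3=F, x4=T, x5=T, x6=T, x7=F, x8=F is a satisfying assignment.

SATISFIABLE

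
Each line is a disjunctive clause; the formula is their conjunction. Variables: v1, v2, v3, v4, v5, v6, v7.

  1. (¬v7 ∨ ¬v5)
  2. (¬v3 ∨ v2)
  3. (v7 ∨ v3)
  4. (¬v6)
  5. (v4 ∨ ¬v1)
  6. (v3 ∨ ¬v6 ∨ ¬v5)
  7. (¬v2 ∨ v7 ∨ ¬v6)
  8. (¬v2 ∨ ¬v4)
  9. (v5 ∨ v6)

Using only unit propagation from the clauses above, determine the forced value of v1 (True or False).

False

(¬v6) stands alone — v6 = False.
In (v5 ∨ v6), v6 is now false; v5 must hold, so v5 = True.
From (¬v5 ∨ ¬v7) and v5 = True: v7 = False.
(v3 ∨ v7): since v7 = False, the clause reduces to (v3). v3 = True.
In (¬v3 ∨ v2), ¬v3 is now false; v2 must hold, so v2 = True.
In (¬v2 ∨ ¬v4), ¬v2 is now false; ¬v4 must hold, so v4 = False.
(v4 ∨ ¬v1): since v4 = False, the clause reduces to (¬v1). v1 = False.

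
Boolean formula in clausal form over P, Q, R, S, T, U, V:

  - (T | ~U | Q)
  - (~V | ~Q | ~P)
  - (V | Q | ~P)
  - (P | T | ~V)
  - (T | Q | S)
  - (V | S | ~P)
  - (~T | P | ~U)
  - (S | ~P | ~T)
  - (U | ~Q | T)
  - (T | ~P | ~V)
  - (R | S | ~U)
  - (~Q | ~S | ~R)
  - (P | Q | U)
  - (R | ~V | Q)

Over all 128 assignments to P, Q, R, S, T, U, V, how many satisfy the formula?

13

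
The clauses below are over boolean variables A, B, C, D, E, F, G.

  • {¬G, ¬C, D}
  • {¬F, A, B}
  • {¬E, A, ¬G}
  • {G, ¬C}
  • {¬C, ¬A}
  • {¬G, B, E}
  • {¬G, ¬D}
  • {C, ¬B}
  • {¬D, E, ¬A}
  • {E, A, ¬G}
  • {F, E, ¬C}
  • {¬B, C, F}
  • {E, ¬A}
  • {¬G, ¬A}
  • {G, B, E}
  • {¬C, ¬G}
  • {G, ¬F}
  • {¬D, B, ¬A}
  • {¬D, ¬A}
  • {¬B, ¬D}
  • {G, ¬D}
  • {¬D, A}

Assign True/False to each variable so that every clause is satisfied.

Set A = False and propagate.
  then D is forced to False.
Branch on B: take B = False.
  then F is forced to False.
Branch on C: take C = False.
For the remaining variables, E = True, G = False works.
Every clause has at least one true literal under this assignment.

A = False  B = False  C = False  D = False  E = True  F = False  G = False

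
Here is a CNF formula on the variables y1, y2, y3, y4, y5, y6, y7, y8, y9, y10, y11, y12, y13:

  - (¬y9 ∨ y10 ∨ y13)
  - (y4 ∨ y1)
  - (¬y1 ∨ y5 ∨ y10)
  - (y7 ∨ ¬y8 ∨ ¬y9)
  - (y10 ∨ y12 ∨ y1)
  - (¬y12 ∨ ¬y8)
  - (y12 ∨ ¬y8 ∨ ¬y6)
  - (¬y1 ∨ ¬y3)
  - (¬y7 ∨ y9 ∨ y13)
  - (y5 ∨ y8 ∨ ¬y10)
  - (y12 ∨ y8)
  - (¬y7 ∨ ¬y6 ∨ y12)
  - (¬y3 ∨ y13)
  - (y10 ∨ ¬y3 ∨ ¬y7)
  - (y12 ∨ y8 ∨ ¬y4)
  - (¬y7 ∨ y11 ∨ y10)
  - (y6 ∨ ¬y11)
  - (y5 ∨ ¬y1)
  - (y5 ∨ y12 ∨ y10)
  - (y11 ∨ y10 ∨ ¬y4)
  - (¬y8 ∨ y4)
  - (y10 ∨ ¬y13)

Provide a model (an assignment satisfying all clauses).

y1=T  y2=F  y3=F  y4=F  y5=T  y6=T  y7=F  y8=F  y9=F  y10=T  y11=F  y12=T  y13=T

Check each clause:
  1. (y10 ∨ ¬y9 ∨ y13) — y10 is true.
  2. (y4 ∨ y1) — y1 is true.
  3. (y10 ∨ ¬y1 ∨ y5) — y10 is true.
  4. (y7 ∨ ¬y8 ∨ ¬y9) — ¬y8 is true.
  5. (y12 ∨ y1 ∨ y10) — y1 is true.
  6. (¬y12 ∨ ¬y8) — ¬y8 is true.
  7. (y12 ∨ ¬y8 ∨ ¬y6) — ¬y8 is true.
  8. (¬y3 ∨ ¬y1) — ¬y3 is true.
  9. (y13 ∨ y9 ∨ ¬y7) — ¬y7 is true.
  10. (y5 ∨ ¬y10 ∨ y8) — y5 is true.
  11. (y12 ∨ y8) — y12 is true.
  12. (y12 ∨ ¬y6 ∨ ¬y7) — ¬y7 is true.
  13. (¬y3 ∨ y13) — ¬y3 is true.
  14. (¬y7 ∨ y10 ∨ ¬y3) — ¬y7 is true.
  15. (y12 ∨ y8 ∨ ¬y4) — ¬y4 is true.
  16. (y10 ∨ y11 ∨ ¬y7) — ¬y7 is true.
  17. (¬y11 ∨ y6) — ¬y11 is true.
  18. (¬y1 ∨ y5) — y5 is true.
  19. (y12 ∨ y5 ∨ y10) — y10 is true.
  20. (¬y4 ∨ y11 ∨ y10) — y10 is true.
  21. (y4 ∨ ¬y8) — ¬y8 is true.
  22. (y10 ∨ ¬y13) — y10 is true.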